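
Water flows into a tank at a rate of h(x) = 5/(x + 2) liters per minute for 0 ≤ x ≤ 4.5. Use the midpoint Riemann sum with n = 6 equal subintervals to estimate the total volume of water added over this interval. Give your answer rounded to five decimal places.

Δx = (4.5 − 0)/6 = 0.75.
Midpoints: 0.375, 1.125, 1.875, 2.625, 3.375, 4.125.
h(0.375) = 40/19, h(1.125) = 1.6, h(1.875) = 40/31, h(2.625) = 40/37, h(3.375) = 40/43, h(4.125) = 40/49.
Sum = Δx · [h(0.375) + h(1.125) + h(1.875) + ...].
Sum ≈ 5.86742.

5.86742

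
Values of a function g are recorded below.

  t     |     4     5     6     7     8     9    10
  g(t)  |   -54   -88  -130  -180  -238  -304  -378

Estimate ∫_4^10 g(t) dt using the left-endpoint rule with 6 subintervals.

-994

Δt = 1.
Sum = 1·[(-54) + (-88) + (-130) + (-180) + (-238) + (-304)] = -994.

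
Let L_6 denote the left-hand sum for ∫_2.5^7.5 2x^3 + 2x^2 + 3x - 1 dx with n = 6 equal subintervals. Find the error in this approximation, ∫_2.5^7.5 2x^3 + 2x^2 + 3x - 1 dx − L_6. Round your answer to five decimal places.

Exact integral: ∫_2.5^7.5 f(x) dx ≈ 1903.3333333.
L_6 ≈ 1535.3935185.
Error ≈ 1903.3333333 − 1535.3935185 ≈ 367.93981.

367.93981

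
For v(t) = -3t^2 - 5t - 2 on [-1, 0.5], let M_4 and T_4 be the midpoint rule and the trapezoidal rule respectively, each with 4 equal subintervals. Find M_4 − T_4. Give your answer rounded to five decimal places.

0.15820

M_4 ≈ -2.1972656.
T_4 = -2.35546875.
M_4 − T_4 ≈ 0.15820.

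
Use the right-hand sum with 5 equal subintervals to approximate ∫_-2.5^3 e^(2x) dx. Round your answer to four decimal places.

Δx = (3 − (-2.5))/5 = 1.1.
Right endpoints: -1.4, -0.3, 0.8, 1.9, 3.
f(-1.4) ≈ 0.0608, f(-0.3) ≈ 0.5488, f(0.8) ≈ 4.9530, f(1.9) ≈ 44.7012, f(3) ≈ 403.4288.
Sum = Δx · [f(-1.4) + f(-0.3) + f(0.8) + f(1.9) + f(3)].
Sum ≈ 499.0619.

499.0619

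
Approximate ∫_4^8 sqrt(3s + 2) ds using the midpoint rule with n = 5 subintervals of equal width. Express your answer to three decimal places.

Δs = (8 − 4)/5 = 0.8.
Midpoints: 4.4, 5.2, 6, 6.8, 7.6.
f(4.4) ≈ 3.899, f(5.2) ≈ 4.195, f(6) ≈ 4.472, f(6.8) ≈ 4.733, f(7.6) ≈ 4.980.
Sum = Δs · [f(4.4) + f(5.2) + f(6) + f(6.8) + f(7.6)].
Sum ≈ 17.823.

17.823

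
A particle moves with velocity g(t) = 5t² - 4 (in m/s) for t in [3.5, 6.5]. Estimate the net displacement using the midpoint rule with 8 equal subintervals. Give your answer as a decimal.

374.07421875

Δt = (6.5 − 3.5)/8 = 0.375.
Midpoints: 3.6875, 4.0625, 4.4375, 4.8125, 5.1875, 5.5625, 5.9375, 6.3125.
g(3.6875) = 63.98828125, g(4.0625) = 78.51953125, g(4.4375) = 94.45703125, g(4.8125) = 111.80078125, g(5.1875) = 130.55078125, g(5.5625) = 150.70703125, g(5.9375) = 172.26953125, g(6.3125) = 195.23828125.
Sum = Δt · [g(3.6875) + g(4.0625) + g(4.4375) + ...].
Sum = 374.07421875.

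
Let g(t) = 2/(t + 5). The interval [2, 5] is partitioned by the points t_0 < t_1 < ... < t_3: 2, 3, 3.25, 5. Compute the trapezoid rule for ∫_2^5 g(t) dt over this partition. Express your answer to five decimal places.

Subinterval widths: 1, 0.25, 1.75.
g(2) = 2/7, g(3) = 0.25, g(3.25) = 8/33, g(5) = 0.2.
On each subinterval the trapezoid contributes (Δt_i/2)·[g(t_{i-1}) + g(t_i)].
Sum ≈ 0.71653.

0.71653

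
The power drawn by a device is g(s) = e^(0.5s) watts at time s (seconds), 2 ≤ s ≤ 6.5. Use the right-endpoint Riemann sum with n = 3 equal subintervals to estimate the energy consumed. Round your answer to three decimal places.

Δs = (6.5 − 2)/3 = 1.5.
Right endpoints: 3.5, 5, 6.5.
g(3.5) ≈ 5.755, g(5) ≈ 12.182, g(6.5) ≈ 25.790.
Sum = Δs · [g(3.5) + g(5) + g(6.5)].
Sum ≈ 65.591.

65.591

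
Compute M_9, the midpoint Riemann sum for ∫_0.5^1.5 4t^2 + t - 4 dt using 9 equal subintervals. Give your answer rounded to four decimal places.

1.3292

Δt = (1.5 − 0.5)/9 = 1/9.
Midpoints: 5/9, 2/3, 7/9, 8/9, 1, 10/9, 11/9, 4/3, 13/9.
f(5/9) = -179/81, f(2/3) = -14/9, f(7/9) = -65/81, f(8/9) = 4/81, f(1) = 1, f(10/9) = 166/81, f(11/9) = 259/81, f(4/3) = 40/9, f(13/9) = 469/81.
Sum = Δt · [f(5/9) + f(2/3) + f(7/9) + ...].
Sum ≈ 1.3292.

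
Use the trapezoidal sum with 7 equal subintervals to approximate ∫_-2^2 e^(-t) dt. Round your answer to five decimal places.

7.45004

Δt = (2 − (-2))/7 = 4/7.
f(-2) ≈ 7.38906, f(-10/7) ≈ 4.17273, f(-6/7) ≈ 2.35642, f(-2/7) ≈ 1.33071, f(2/7) ≈ 0.75148, f(6/7) ≈ 0.42437, f(10/7) ≈ 0.23965, f(2) ≈ 0.13534.
T_7 = (Δt/2)·[f(t_0) + 2f(t_1) + ... + 2f(t_{6}) + f(t_7)].
Sum ≈ 7.45004.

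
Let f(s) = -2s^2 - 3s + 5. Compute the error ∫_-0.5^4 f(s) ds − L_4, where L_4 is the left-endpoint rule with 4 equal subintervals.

Exact integral: ∫_-0.5^4 f(s) ds = -43.875.
L_4 = -20.4609375.
Error = -43.875 − (-20.4609375) = -23.4140625.

-23.4140625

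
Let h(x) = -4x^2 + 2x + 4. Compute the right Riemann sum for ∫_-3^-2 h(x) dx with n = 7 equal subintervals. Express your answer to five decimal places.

Δx = (-2 − (-3))/7 = 1/7.
Right endpoints: -20/7, -19/7, -18/7, -17/7, -16/7, -15/7, -2.
h(-20/7) = -1684/49, h(-19/7) = -1514/49, h(-18/7) = -1352/49, h(-17/7) = -1198/49, h(-16/7) = -1052/49, h(-15/7) = -914/49, h(-2) = -16.
Sum = Δx · [h(-20/7) + h(-19/7) + h(-18/7) + ...].
Sum ≈ -24.77551.

-24.77551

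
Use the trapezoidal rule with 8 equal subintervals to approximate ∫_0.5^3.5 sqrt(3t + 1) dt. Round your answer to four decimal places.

7.7820

Δt = (3.5 − 0.5)/8 = 0.375.
f(0.5) ≈ 1.5811, f(0.875) ≈ 1.9039, f(1.25) ≈ 2.1794, f(1.625) ≈ 2.4238, f(2) ≈ 2.6458, f(2.375) ≈ 2.8504, f(2.75) ≈ 3.0414, f(3.125) ≈ 3.2210, f(3.5) ≈ 3.3912.
T_8 = (Δt/2)·[f(t_0) + 2f(t_1) + ... + 2f(t_{7}) + f(t_8)].
Sum ≈ 7.7820.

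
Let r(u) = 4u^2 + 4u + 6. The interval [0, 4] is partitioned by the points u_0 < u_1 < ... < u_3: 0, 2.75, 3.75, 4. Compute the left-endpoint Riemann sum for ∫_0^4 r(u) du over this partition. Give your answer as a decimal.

83.0625

Subinterval widths: 2.75, 1, 0.25.
Left endpoints: 0, 2.75, 3.75.
r(0) = 6, r(2.75) = 47.25, r(3.75) = 77.25.
Sum = Σ Δu_i · r(u_i).
Sum = 83.0625.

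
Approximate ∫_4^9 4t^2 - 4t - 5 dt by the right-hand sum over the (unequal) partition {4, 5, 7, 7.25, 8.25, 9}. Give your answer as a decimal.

Subinterval widths: 1, 2, 0.25, 1, 0.75.
Right endpoints: 5, 7, 7.25, 8.25, 9.
f(5) = 75, f(7) = 163, f(7.25) = 176.25, f(8.25) = 234.25, f(9) = 283.
Sum = Σ Δt_i · f(t_i).
Sum = 891.5625.

891.5625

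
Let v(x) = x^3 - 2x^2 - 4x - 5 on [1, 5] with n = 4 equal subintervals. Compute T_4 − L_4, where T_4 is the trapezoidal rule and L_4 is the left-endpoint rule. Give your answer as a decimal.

T_4 = 10.
L_4 = -20.
T_4 − L_4 = 30.

30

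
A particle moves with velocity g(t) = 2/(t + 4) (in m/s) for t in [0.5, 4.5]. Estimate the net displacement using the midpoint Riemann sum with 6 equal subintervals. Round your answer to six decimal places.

1.270668

Δt = (4.5 − 0.5)/6 = 2/3.
Midpoints: 5/6, 1.5, 13/6, 17/6, 3.5, 25/6.
g(5/6) = 12/29, g(1.5) = 4/11, g(13/6) = 12/37, g(17/6) = 12/41, g(3.5) = 4/15, g(25/6) = 12/49.
Sum = Δt · [g(5/6) + g(1.5) + g(13/6) + ...].
Sum ≈ 1.270668.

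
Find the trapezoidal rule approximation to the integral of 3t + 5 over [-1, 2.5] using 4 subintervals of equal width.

Δt = (2.5 − (-1))/4 = 0.875.
f(-1) = 2, f(-0.125) = 4.625, f(0.75) = 7.25, f(1.625) = 9.875, f(2.5) = 12.5.
T_4 = (Δt/2)·[f(t_0) + 2f(t_1) + 2f(t_2) + 2f(t_3) + f(t_4)].
Sum = 25.375.

25.375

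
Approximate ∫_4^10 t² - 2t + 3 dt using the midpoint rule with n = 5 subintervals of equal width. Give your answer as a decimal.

Δt = (10 − 4)/5 = 1.2.
Midpoints: 4.6, 5.8, 7, 8.2, 9.4.
f(4.6) = 14.96, f(5.8) = 25.04, f(7) = 38, f(8.2) = 53.84, f(9.4) = 72.56.
Sum = Δt · [f(4.6) + f(5.8) + f(7) + f(8.2) + f(9.4)].
Sum = 245.28.

245.28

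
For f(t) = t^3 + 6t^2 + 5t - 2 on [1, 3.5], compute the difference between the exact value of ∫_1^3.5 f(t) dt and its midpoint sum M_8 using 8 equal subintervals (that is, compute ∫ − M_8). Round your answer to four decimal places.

Exact integral: ∫_1^3.5 f(t) dt = 144.140625.
M_8 ≈ 143.881226.
Error ≈ 144.140625 − 143.881226 ≈ 0.2594.

0.2594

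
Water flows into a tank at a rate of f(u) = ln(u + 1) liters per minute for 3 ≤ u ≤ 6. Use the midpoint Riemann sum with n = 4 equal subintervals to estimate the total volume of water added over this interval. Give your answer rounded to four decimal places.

5.0787

Δu = (6 − 3)/4 = 0.75.
Midpoints: 3.375, 4.125, 4.875, 5.625.
f(3.375) ≈ 1.4759, f(4.125) ≈ 1.6341, f(4.875) ≈ 1.7707, f(5.625) ≈ 1.8909.
Sum = Δu · [f(3.375) + f(4.125) + f(4.875) + f(5.625)].
Sum ≈ 5.0787.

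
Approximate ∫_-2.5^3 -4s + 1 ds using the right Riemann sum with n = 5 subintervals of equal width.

-12.1

Δs = (3 − (-2.5))/5 = 1.1.
Right endpoints: -1.4, -0.3, 0.8, 1.9, 3.
f(-1.4) = 6.6, f(-0.3) = 2.2, f(0.8) = -2.2, f(1.9) = -6.6, f(3) = -11.
Sum = Δs · [f(-1.4) + f(-0.3) + f(0.8) + f(1.9) + f(3)].
Sum = -12.1.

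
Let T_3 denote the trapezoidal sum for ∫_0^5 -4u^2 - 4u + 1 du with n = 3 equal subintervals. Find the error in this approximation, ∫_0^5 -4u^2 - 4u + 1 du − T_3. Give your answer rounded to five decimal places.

9.25926

Exact integral: ∫_0^5 f(u) du ≈ -211.6666667.
T_3 ≈ -220.9259259.
Error ≈ -211.6666667 − (-220.9259259) ≈ 9.25926.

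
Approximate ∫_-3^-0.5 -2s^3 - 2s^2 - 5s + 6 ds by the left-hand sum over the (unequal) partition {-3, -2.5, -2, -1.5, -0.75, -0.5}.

73.3046875

Subinterval widths: 0.5, 0.5, 0.5, 0.75, 0.25.
Left endpoints: -3, -2.5, -2, -1.5, -0.75.
f(-3) = 57, f(-2.5) = 37.25, f(-2) = 24, f(-1.5) = 15.75, f(-0.75) = 9.46875.
Sum = Σ Δs_i · f(s_i).
Sum = 73.3046875.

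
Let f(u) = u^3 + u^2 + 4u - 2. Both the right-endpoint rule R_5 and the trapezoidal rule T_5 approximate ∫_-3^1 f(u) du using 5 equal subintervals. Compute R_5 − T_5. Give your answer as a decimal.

14.4

R_5 = -21.12.
T_5 = -35.52.
R_5 − T_5 = 14.4.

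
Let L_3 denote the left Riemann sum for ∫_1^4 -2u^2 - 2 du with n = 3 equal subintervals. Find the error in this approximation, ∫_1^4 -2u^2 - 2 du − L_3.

-14

Exact integral: ∫_1^4 f(u) du = -48.
L_3 = -34.
Error = -48 − (-34) = -14.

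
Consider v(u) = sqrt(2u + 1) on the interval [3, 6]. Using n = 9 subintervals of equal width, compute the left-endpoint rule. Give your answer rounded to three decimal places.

9.290

Δu = (6 − 3)/9 = 1/3.
Left endpoints: 3, 10/3, 11/3, 4, 13/3, 14/3, 5, 16/3, 17/3.
v(3) ≈ 2.646, v(10/3) ≈ 2.769, v(11/3) ≈ 2.887, v(4) ≈ 3.000, v(13/3) ≈ 3.109, v(14/3) ≈ 3.215, v(5) ≈ 3.317, v(16/3) ≈ 3.416, v(17/3) ≈ 3.512.
Sum = Δu · [v(3) + v(10/3) + v(11/3) + ...].
Sum ≈ 9.290.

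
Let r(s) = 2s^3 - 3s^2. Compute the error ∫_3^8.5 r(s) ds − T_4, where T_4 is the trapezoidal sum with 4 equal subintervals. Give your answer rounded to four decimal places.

Exact integral: ∫_3^8.5 r(s) ds = 1982.40625.
T_4 ≈ 2036.998047.
Error ≈ 1982.40625 − 2036.998047 ≈ -54.5918.

-54.5918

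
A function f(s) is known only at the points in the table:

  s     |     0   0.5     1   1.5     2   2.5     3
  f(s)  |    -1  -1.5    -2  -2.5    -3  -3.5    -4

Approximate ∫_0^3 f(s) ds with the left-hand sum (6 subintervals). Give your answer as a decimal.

Δs = 0.5.
Sum = 0.5·[(-1) + (-1.5) + (-2) + (-2.5) + (-3) + (-3.5)] = -6.75.

-6.75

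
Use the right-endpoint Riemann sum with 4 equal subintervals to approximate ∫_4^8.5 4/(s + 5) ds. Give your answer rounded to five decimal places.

1.54141

Δs = (8.5 − 4)/4 = 1.125.
Right endpoints: 5.125, 6.25, 7.375, 8.5.
f(5.125) = 32/81, f(6.25) = 16/45, f(7.375) = 32/99, f(8.5) = 8/27.
Sum = Δs · [f(5.125) + f(6.25) + f(7.375) + f(8.5)].
Sum ≈ 1.54141.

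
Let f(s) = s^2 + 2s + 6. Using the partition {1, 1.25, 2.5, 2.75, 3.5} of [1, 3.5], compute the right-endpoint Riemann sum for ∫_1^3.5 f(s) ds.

Subinterval widths: 0.25, 1.25, 0.25, 0.75.
Right endpoints: 1.25, 2.5, 2.75, 3.5.
f(1.25) = 10.0625, f(2.5) = 17.25, f(2.75) = 19.0625, f(3.5) = 25.25.
Sum = Σ Δs_i · f(s_i).
Sum = 47.78125.

47.78125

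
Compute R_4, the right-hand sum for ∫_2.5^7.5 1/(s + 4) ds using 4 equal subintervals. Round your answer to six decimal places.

0.530826

Δs = (7.5 − 2.5)/4 = 1.25.
Right endpoints: 3.75, 5, 6.25, 7.5.
f(3.75) = 4/31, f(5) = 1/9, f(6.25) = 4/41, f(7.5) = 2/23.
Sum = Δs · [f(3.75) + f(5) + f(6.25) + f(7.5)].
Sum ≈ 0.530826.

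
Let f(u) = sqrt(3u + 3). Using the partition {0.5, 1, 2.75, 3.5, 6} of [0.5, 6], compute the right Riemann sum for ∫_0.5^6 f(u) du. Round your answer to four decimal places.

Subinterval widths: 0.5, 1.75, 0.75, 2.5.
Right endpoints: 1, 2.75, 3.5, 6.
f(1) ≈ 2.4495, f(2.75) ≈ 3.3541, f(3.5) ≈ 3.6742, f(6) ≈ 4.5826.
Sum = Σ Δu_i · f(u_i).
Sum ≈ 21.3065.

21.3065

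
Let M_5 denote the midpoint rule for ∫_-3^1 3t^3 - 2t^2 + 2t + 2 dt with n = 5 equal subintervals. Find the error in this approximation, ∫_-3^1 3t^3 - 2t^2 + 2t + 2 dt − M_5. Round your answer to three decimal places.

-2.347

Exact integral: ∫_-3^1 f(t) dt ≈ -78.66667.
M_5 = -76.32.
Error ≈ -78.66667 − (-76.32) ≈ -2.347.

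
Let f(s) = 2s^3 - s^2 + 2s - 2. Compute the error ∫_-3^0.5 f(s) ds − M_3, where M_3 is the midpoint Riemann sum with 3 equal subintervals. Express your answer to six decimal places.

Exact integral: ∫_-3^0.5 f(s) ds ≈ -65.26041667.
M_3 ≈ -61.88599537.
Error ≈ -65.26041667 − (-61.88599537) ≈ -3.374421.

-3.374421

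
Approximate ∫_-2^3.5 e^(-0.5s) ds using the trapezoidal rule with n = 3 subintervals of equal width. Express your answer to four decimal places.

5.4405

Δs = (3.5 − (-2))/3 = 11/6.
f(-2) ≈ 2.7183, f(-1/6) ≈ 1.0869, f(5/3) ≈ 0.4346, f(3.5) ≈ 0.1738.
T_3 = (Δs/2)·[f(s_0) + 2f(s_1) + 2f(s_2) + f(s_3)].
Sum ≈ 5.4405.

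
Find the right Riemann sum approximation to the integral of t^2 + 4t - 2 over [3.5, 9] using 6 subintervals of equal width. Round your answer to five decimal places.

397.57234

Δt = (9 − 3.5)/6 = 11/12.
Right endpoints: 53/12, 16/3, 6.25, 43/6, 97/12, 9.
f(53/12) = 5065/144, f(16/3) = 430/9, f(6.25) = 62.0625, f(43/6) = 2809/36, f(97/12) = 13777/144, f(9) = 115.
Sum = Δt · [f(53/12) + f(16/3) + f(6.25) + ...].
Sum ≈ 397.57234.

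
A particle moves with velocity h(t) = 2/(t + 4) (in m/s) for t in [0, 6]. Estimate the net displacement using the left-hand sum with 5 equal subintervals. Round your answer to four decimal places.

Δt = (6 − 0)/5 = 1.2.
Left endpoints: 0, 1.2, 2.4, 3.6, 4.8.
h(0) = 0.5, h(1.2) = 5/13, h(2.4) = 0.3125, h(3.6) = 5/19, h(4.8) = 5/22.
Sum = Δt · [h(0) + h(1.2) + h(2.4) + h(3.6) + h(4.8)].
Sum ≈ 2.0251.

2.0251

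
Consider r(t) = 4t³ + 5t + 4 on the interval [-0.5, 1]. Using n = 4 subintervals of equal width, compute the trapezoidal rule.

8.91796875

Δt = (1 − (-0.5))/4 = 0.375.
r(-0.5) = 1, r(-0.125) = 3.3671875, r(0.25) = 5.3125, r(0.625) = 8.1015625, r(1) = 13.
T_4 = (Δt/2)·[r(t_0) + 2r(t_1) + 2r(t_2) + 2r(t_3) + r(t_4)].
Sum = 8.91796875.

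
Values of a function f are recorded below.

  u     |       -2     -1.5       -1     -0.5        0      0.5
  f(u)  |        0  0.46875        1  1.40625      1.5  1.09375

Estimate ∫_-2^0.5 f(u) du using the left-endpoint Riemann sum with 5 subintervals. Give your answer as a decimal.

2.1875

Δu = 0.5.
Sum = 0.5·[0 + 0.46875 + 1 + 1.40625 + 1.5] = 2.1875.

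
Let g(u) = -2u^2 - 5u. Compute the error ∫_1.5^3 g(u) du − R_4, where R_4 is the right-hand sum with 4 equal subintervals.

4.0078125

Exact integral: ∫_1.5^3 g(u) du = -32.625.
R_4 = -36.6328125.
Error = -32.625 − (-36.6328125) = 4.0078125.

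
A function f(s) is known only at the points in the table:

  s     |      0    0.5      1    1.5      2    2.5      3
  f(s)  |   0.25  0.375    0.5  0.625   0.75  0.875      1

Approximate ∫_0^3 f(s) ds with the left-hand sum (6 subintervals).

1.6875

Δs = 0.5.
Sum = 0.5·[0.25 + 0.375 + 0.5 + 0.625 + 0.75 + 0.875] = 1.6875.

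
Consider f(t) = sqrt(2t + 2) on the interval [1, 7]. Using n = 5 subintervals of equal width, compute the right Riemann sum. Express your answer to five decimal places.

Δt = (7 − 1)/5 = 1.2.
Right endpoints: 2.2, 3.4, 4.6, 5.8, 7.
f(2.2) ≈ 2.52982, f(3.4) ≈ 2.96648, f(4.6) ≈ 3.34664, f(5.8) ≈ 3.68782, f(7) ≈ 4.00000.
Sum = Δt · [f(2.2) + f(3.4) + f(4.6) + f(5.8) + f(7)].
Sum ≈ 19.83691.

19.83691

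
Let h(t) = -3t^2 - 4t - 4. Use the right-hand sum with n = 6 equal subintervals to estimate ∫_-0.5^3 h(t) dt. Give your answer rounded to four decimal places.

Δt = (3 − (-0.5))/6 = 7/12.
Right endpoints: 1/12, 2/3, 1.25, 11/6, 29/12, 3.
h(1/12) = -209/48, h(2/3) = -8, h(1.25) = -13.6875, h(11/6) = -257/12, h(29/12) = -31.1875, h(3) = -43.
Sum = Δt · [h(1/12) + h(2/3) + h(1.25) + ...].
Sum ≈ -70.9601.

-70.9601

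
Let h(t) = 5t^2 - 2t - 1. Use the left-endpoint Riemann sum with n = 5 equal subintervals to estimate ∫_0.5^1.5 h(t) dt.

Δt = (1.5 − 0.5)/5 = 0.2.
Left endpoints: 0.5, 0.7, 0.9, 1.1, 1.3.
h(0.5) = -0.75, h(0.7) = 0.05, h(0.9) = 1.25, h(1.1) = 2.85, h(1.3) = 4.85.
Sum = Δt · [h(0.5) + h(0.7) + h(0.9) + h(1.1) + h(1.3)].
Sum = 1.65.

1.65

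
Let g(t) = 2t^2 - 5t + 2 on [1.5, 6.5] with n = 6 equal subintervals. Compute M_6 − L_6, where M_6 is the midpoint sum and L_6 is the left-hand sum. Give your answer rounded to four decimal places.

21.1806

M_6 ≈ 90.254630.
L_6 ≈ 69.074074.
M_6 − L_6 ≈ 21.1806.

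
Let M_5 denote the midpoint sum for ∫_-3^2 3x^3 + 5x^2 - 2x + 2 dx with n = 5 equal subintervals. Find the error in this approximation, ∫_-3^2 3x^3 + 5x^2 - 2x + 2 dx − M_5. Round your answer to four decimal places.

Exact integral: ∫_-3^2 f(x) dx ≈ 24.583333.
M_5 = 24.375.
Error ≈ 24.583333 − 24.375 ≈ 0.2083.

0.2083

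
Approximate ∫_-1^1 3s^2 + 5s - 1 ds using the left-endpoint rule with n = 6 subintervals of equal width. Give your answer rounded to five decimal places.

Δs = (1 − (-1))/6 = 1/3.
Left endpoints: -1, -2/3, -1/3, 0, 1/3, 2/3.
f(-1) = -3, f(-2/3) = -3, f(-1/3) = -7/3, f(0) = -1, f(1/3) = 1, f(2/3) = 11/3.
Sum = Δs · [f(-1) + f(-2/3) + f(-1/3) + ...].
Sum ≈ -1.55556.

-1.55556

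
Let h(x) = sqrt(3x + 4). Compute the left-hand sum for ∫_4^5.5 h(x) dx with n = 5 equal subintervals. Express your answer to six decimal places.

Δx = (5.5 − 4)/5 = 0.3.
Left endpoints: 4, 4.3, 4.6, 4.9, 5.2.
h(4) ≈ 4.000000, h(4.3) ≈ 4.110961, h(4.6) ≈ 4.219005, h(4.9) ≈ 4.324350, h(5.2) ≈ 4.427189.
Sum = Δx · [h(4) + h(4.3) + h(4.6) + h(4.9) + h(5.2)].
Sum ≈ 6.324451.

6.324451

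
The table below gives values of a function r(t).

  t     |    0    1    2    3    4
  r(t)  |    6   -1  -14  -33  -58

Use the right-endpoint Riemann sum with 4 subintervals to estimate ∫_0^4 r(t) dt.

Δt = 1.
Sum = 1·[(-1) + (-14) + (-33) + (-58)] = -106.

-106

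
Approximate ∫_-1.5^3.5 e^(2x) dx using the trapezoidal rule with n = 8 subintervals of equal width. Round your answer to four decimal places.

Δx = (3.5 − (-1.5))/8 = 0.625.
f(-1.5) ≈ 0.0498, f(-0.875) ≈ 0.1738, f(-0.25) ≈ 0.6065, f(0.375) ≈ 2.1170, f(1) ≈ 7.3891, f(1.625) ≈ 25.7903, f(2.25) ≈ 90.0171, f(2.875) ≈ 314.1907, f(3.5) ≈ 1096.6332.
T_8 = (Δx/2)·[f(x_0) + 2f(x_1) + ... + 2f(x_{7}) + f(x_8)].
Sum ≈ 617.8912.

617.8912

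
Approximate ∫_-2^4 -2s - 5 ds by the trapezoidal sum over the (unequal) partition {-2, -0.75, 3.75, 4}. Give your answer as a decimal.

-42

Subinterval widths: 1.25, 4.5, 0.25.
f(-2) = -1, f(-0.75) = -3.5, f(3.75) = -12.5, f(4) = -13.
On each subinterval the trapezoid contributes (Δs_i/2)·[f(s_{i-1}) + f(s_i)].
Sum = -42.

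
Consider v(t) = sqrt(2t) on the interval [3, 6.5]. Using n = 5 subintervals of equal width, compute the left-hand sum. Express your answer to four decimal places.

Δt = (6.5 − 3)/5 = 0.7.
Left endpoints: 3, 3.7, 4.4, 5.1, 5.8.
v(3) ≈ 2.4495, v(3.7) ≈ 2.7203, v(4.4) ≈ 2.9665, v(5.1) ≈ 3.1937, v(5.8) ≈ 3.4059.
Sum = Δt · [v(3) + v(3.7) + v(4.4) + v(5.1) + v(5.8)].
Sum ≈ 10.3151.

10.3151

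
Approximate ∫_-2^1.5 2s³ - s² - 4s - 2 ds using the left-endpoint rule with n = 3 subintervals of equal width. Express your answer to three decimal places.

Δs = (1.5 − (-2))/3 = 7/6.
Left endpoints: -2, -5/6, 1/3.
f(-2) = -14, f(-5/6) = -14/27, f(1/3) = -91/27.
Sum = Δs · [f(-2) + f(-5/6) + f(1/3)].
Sum ≈ -20.870.

-20.870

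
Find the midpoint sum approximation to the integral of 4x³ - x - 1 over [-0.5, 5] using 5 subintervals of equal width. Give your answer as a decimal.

592.08875

Δx = (5 − (-0.5))/5 = 1.1.
Midpoints: 0.05, 1.15, 2.25, 3.35, 4.45.
f(0.05) = -1.0495, f(1.15) = 3.9335, f(2.25) = 42.3125, f(3.35) = 146.0315, f(4.45) = 347.0345.
Sum = Δx · [f(0.05) + f(1.15) + f(2.25) + f(3.35) + f(4.45)].
Sum = 592.08875.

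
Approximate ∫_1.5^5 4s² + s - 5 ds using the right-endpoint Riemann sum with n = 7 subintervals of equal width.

Δs = (5 − 1.5)/7 = 0.5.
Right endpoints: 2, 2.5, 3, 3.5, 4, 4.5, 5.
f(2) = 13, f(2.5) = 22.5, f(3) = 34, f(3.5) = 47.5, f(4) = 63, f(4.5) = 80.5, f(5) = 100.
Sum = Δs · [f(2) + f(2.5) + f(3) + ...].
Sum = 180.25.

180.25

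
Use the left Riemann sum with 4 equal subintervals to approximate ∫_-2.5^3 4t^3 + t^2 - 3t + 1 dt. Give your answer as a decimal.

-43.3125

Δt = (3 − (-2.5))/4 = 1.375.
Left endpoints: -2.5, -1.125, 0.25, 1.625.
f(-2.5) = -47.75, f(-1.125) = -0.0546875, f(0.25) = 0.375, f(1.625) = 15.9296875.
Sum = Δt · [f(-2.5) + f(-1.125) + f(0.25) + f(1.625)].
Sum = -43.3125.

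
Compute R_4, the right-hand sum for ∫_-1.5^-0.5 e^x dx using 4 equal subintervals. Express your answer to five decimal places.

0.43332

Δx = (-0.5 − (-1.5))/4 = 0.25.
Right endpoints: -1.25, -1, -0.75, -0.5.
f(-1.25) ≈ 0.28650, f(-1) ≈ 0.36788, f(-0.75) ≈ 0.47237, f(-0.5) ≈ 0.60653.
Sum = Δx · [f(-1.25) + f(-1) + f(-0.75) + f(-0.5)].
Sum ≈ 0.43332.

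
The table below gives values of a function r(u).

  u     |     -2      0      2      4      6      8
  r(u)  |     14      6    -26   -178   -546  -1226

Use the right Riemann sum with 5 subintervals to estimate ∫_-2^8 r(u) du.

Δu = 2.
Sum = 2·[6 + (-26) + (-178) + (-546) + (-1226)] = -3940.

-3940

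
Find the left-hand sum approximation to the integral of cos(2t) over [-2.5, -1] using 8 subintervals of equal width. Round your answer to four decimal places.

Δt = (-1 − (-2.5))/8 = 0.1875.
Left endpoints: -2.5, -2.3125, -2.125, -1.9375, -1.75, -1.5625, -1.375, -1.1875.
f(-2.5) ≈ 0.2837, f(-2.3125) ≈ -0.0873, f(-2.125) ≈ -0.4461, f(-1.9375) ≈ -0.7429, f(-1.75) ≈ -0.9365, f(-1.5625) ≈ -0.9999, f(-1.375) ≈ -0.9243, f(-1.1875) ≈ -0.7203.
Sum = Δt · [f(-2.5) + f(-2.3125) + f(-2.125) + ...].
Sum ≈ -0.8575.

-0.8575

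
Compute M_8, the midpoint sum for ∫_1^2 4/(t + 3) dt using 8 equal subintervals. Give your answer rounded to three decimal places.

Δt = (2 − 1)/8 = 0.125.
Midpoints: 1.0625, 1.1875, 1.3125, 1.4375, 1.5625, 1.6875, 1.8125, 1.9375.
f(1.0625) = 64/65, f(1.1875) = 64/67, f(1.3125) = 64/69, f(1.4375) = 64/71, f(1.5625) = 64/73, f(1.6875) = 64/75, f(1.8125) = 64/77, f(1.9375) = 64/79.
Sum = Δt · [f(1.0625) + f(1.1875) + f(1.3125) + ...].
Sum ≈ 0.893.

0.893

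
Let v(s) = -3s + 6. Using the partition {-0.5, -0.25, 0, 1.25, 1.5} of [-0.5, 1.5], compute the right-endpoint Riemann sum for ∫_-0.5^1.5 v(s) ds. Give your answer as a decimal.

6.375

Subinterval widths: 0.25, 0.25, 1.25, 0.25.
Right endpoints: -0.25, 0, 1.25, 1.5.
v(-0.25) = 6.75, v(0) = 6, v(1.25) = 2.25, v(1.5) = 1.5.
Sum = Σ Δs_i · v(s_i).
Sum = 6.375.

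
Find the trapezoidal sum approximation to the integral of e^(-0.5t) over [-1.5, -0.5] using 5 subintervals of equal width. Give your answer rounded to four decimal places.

Δt = (-0.5 − (-1.5))/5 = 0.2.
f(-1.5) ≈ 2.1170, f(-1.3) ≈ 1.9155, f(-1.1) ≈ 1.7333, f(-0.9) ≈ 1.5683, f(-0.7) ≈ 1.4191, f(-0.5) ≈ 1.2840.
T_5 = (Δt/2)·[f(t_0) + 2f(t_1) + ... + 2f(t_{4}) + f(t_5)].
Sum ≈ 1.6673.

1.6673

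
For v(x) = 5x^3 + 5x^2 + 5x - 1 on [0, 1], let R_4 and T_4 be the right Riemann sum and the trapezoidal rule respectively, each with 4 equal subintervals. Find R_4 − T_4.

1.875

R_4 = 6.421875.
T_4 = 4.546875.
R_4 − T_4 = 1.875.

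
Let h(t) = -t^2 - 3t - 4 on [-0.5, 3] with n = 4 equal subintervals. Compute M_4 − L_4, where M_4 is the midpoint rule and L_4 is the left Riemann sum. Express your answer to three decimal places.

M_4 ≈ -35.94336.
L_4 = -28.19140625.
M_4 − L_4 ≈ -7.752.

-7.752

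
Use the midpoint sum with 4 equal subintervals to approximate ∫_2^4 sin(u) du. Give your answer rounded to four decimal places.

0.2400

Δu = (4 − 2)/4 = 0.5.
Midpoints: 2.25, 2.75, 3.25, 3.75.
f(2.25) ≈ 0.7781, f(2.75) ≈ 0.3817, f(3.25) ≈ -0.1082, f(3.75) ≈ -0.5716.
Sum = Δu · [f(2.25) + f(2.75) + f(3.25) + f(3.75)].
Sum ≈ 0.2400.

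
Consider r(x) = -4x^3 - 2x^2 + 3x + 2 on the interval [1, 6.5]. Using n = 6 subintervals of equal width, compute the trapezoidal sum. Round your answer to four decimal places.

Δx = (6.5 − 1)/6 = 11/12.
r(1) = -1, r(23/12) = -11993/432, r(17/6) = -5213/54, r(3.75) = -225.8125, r(14/3) = -11720/27, r(67/12) = -319597/432, r(6.5) = -1161.5.
T_6 = (Δx/2)·[r(x_0) + 2r(x_1) + ... + 2r(x_{5}) + r(x_6)].
Sum ≈ -1929.8061.

-1929.8061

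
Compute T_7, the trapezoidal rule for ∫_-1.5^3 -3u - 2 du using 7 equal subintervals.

Δu = (3 − (-1.5))/7 = 9/14.
f(-1.5) = 2.5, f(-6/7) = 4/7, f(-3/14) = -19/14, f(3/7) = -23/7, f(15/14) = -73/14, f(12/7) = -50/7, f(33/14) = -127/14, f(3) = -11.
T_7 = (Δu/2)·[f(u_0) + 2f(u_1) + ... + 2f(u_{6}) + f(u_7)].
Sum = -19.125.

-19.125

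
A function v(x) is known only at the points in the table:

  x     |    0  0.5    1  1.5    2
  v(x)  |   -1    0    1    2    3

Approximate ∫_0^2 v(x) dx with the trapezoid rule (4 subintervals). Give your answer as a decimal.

2

Δx = 0.5.
T_4 = (0.5/2)·[(-1) + 2·0 + 2·1 + 2·2 + 3] = 2.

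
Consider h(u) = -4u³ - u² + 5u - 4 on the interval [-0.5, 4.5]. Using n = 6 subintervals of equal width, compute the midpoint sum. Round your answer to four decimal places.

-403.1829

Δu = (4.5 − (-0.5))/6 = 5/6.
Midpoints: -1/12, 0.75, 19/12, 29/12, 3.25, 49/12.
h(-1/12) = -955/216, h(0.75) = -2.5, h(19/12) = -3125/216, h(29/12) = -5855/108, h(3.25) = -135.625, h(49/12) = -7360/27.
Sum = Δu · [h(-1/12) + h(0.75) + h(19/12) + ...].
Sum ≈ -403.1829.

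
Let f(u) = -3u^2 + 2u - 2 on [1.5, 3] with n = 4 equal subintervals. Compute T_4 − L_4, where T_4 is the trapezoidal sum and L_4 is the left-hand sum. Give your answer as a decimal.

-3.234375

T_4 = -19.98046875.
L_4 = -16.74609375.
T_4 − L_4 = -3.234375.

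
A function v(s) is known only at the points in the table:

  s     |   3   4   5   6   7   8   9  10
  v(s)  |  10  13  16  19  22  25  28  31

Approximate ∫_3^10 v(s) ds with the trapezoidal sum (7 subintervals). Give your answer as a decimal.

Δs = 1.
T_7 = (1/2)·[10 + 2·13 + 2·16 + 2·19 + 2·22 + 2·25 + 2·28 + 31] = 143.5.

143.5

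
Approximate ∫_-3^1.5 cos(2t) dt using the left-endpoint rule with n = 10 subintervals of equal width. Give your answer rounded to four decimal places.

Δt = (1.5 − (-3))/10 = 0.45.
Left endpoints: -3, -2.55, -2.1, -1.65, -1.2, -0.75, -0.3, 0.15, 0.6, 1.05.
f(-3) ≈ 0.9602, f(-2.55) ≈ 0.3780, f(-2.1) ≈ -0.4903, f(-1.65) ≈ -0.9875, f(-1.2) ≈ -0.7374, f(-0.75) ≈ 0.0707, f(-0.3) ≈ 0.8253, f(0.15) ≈ 0.9553, f(0.6) ≈ 0.3624, f(1.05) ≈ -0.5048.
Sum = Δt · [f(-3) + f(-2.55) + f(-2.1) + ...].
Sum ≈ 0.3744.

0.3744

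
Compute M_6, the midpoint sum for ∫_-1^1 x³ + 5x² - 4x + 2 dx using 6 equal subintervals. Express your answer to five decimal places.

Δx = (1 − (-1))/6 = 1/3.
Midpoints: -5/6, -0.5, -1/6, 1/6, 0.5, 5/6.
f(-5/6) = 1777/216, f(-0.5) = 5.125, f(-1/6) = 605/216, f(1/6) = 319/216, f(0.5) = 1.375, f(5/6) = 587/216.
Sum = Δx · [f(-5/6) + f(-0.5) + f(-1/6) + ...].
Sum ≈ 7.24074.

7.24074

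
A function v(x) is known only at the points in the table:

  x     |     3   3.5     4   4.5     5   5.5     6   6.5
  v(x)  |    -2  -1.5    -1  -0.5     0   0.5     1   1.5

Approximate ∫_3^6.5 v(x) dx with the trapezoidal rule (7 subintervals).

-0.875

Δx = 0.5.
T_7 = (0.5/2)·[(-2) + 2·(-1.5) + 2·(-1) + 2·(-0.5) + 2·0 + 2·0.5 + 2·1 + 1.5] = -0.875.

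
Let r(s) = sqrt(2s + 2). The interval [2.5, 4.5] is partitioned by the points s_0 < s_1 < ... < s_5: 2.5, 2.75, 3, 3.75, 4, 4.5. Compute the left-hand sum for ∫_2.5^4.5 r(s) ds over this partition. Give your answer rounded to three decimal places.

Subinterval widths: 0.25, 0.25, 0.75, 0.25, 0.5.
Left endpoints: 2.5, 2.75, 3, 3.75, 4.
r(2.5) ≈ 2.646, r(2.75) ≈ 2.739, r(3) ≈ 2.828, r(3.75) ≈ 3.082, r(4) ≈ 3.162.
Sum = Σ Δs_i · r(s_i).
Sum ≈ 5.819.

5.819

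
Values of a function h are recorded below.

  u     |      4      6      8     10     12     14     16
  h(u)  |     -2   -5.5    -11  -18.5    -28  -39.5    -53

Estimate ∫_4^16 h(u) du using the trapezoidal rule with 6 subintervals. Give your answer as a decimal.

Δu = 2.
T_6 = (2/2)·[(-2) + 2·(-5.5) + 2·(-11) + 2·(-18.5) + 2·(-28) + 2·(-39.5) + (-53)] = -260.

-260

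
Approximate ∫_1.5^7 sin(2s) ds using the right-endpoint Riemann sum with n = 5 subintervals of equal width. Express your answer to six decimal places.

Δs = (7 − 1.5)/5 = 1.1.
Right endpoints: 2.6, 3.7, 4.8, 5.9, 7.
f(2.6) ≈ -0.883455, f(3.7) ≈ 0.898708, f(4.8) ≈ -0.174327, f(5.9) ≈ -0.693525, f(7) ≈ 0.990607.
Sum = Δs · [f(2.6) + f(3.7) + f(4.8) + f(5.9) + f(7)].
Sum ≈ 0.151810.

0.151810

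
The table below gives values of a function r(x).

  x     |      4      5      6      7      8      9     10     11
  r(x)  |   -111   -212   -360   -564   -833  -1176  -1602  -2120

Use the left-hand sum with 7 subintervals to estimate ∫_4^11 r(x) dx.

Δx = 1.
Sum = 1·[(-111) + (-212) + (-360) + (-564) + (-833) + (-1176) + (-1602)] = -4858.

-4858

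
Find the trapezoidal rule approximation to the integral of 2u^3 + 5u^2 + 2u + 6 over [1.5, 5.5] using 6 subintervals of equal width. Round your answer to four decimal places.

Δu = (5.5 − 1.5)/6 = 2/3.
f(1.5) = 27, f(13/6) = 1462/27, f(17/6) = 2627/27, f(3.5) = 160, f(25/6) = 6637/27, f(29/6) = 9674/27, f(5.5) = 501.
T_6 = (Δu/2)·[f(u_0) + 2f(u_1) + ... + 2f(u_{5}) + f(u_6)].
Sum ≈ 786.3704.

786.3704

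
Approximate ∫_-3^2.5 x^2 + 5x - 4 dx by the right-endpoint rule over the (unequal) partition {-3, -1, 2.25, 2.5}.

Subinterval widths: 2, 3.25, 0.25.
Right endpoints: -1, 2.25, 2.5.
f(-1) = -8, f(2.25) = 12.3125, f(2.5) = 14.75.
Sum = Σ Δx_i · f(x_i).
Sum = 27.703125.

27.703125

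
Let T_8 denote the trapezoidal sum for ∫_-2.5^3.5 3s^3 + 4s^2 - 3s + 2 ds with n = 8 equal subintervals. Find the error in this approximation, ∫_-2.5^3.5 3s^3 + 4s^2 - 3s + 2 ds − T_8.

-4.78125

Exact integral: ∫_-2.5^3.5 f(s) ds = 164.25.
T_8 = 169.03125.
Error = 164.25 − 169.03125 = -4.78125.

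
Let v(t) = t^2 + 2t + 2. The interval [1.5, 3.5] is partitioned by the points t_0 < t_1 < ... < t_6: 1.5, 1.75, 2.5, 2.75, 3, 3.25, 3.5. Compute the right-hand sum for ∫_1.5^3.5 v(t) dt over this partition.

Subinterval widths: 0.25, 0.75, 0.25, 0.25, 0.25, 0.25.
Right endpoints: 1.75, 2.5, 2.75, 3, 3.25, 3.5.
v(1.75) = 8.5625, v(2.5) = 13.25, v(2.75) = 15.0625, v(3) = 17, v(3.25) = 19.0625, v(3.5) = 21.25.
Sum = Σ Δt_i · v(t_i).
Sum = 30.171875.

30.171875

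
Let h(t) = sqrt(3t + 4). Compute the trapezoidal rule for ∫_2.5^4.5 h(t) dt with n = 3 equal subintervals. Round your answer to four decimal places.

Δt = (4.5 − 2.5)/3 = 2/3.
h(2.5) ≈ 3.3912, h(19/6) ≈ 3.6742, h(23/6) ≈ 3.9370, h(4.5) ≈ 4.1833.
T_3 = (Δt/2)·[h(t_0) + 2h(t_1) + 2h(t_2) + h(t_3)].
Sum ≈ 7.5990.

7.5990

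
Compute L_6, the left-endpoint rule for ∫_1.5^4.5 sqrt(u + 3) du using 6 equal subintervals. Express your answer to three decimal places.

Δu = (4.5 − 1.5)/6 = 0.5.
Left endpoints: 1.5, 2, 2.5, 3, 3.5, 4.
f(1.5) ≈ 2.121, f(2) ≈ 2.236, f(2.5) ≈ 2.345, f(3) ≈ 2.449, f(3.5) ≈ 2.550, f(4) ≈ 2.646.
Sum = Δu · [f(1.5) + f(2) + f(2.5) + ...].
Sum ≈ 7.174.

7.174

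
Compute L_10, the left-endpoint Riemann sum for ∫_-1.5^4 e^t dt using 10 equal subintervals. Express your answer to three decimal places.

40.786

Δt = (4 − (-1.5))/10 = 0.55.
Left endpoints: -1.5, -0.95, -0.4, 0.15, 0.7, 1.25, 1.8, 2.35, 2.9, 3.45.
f(-1.5) ≈ 0.223, f(-0.95) ≈ 0.387, f(-0.4) ≈ 0.670, f(0.15) ≈ 1.162, f(0.7) ≈ 2.014, f(1.25) ≈ 3.490, f(1.8) ≈ 6.050, f(2.35) ≈ 10.486, f(2.9) ≈ 18.174, f(3.45) ≈ 31.500.
Sum = Δt · [f(-1.5) + f(-0.95) + f(-0.4) + ...].
Sum ≈ 40.786.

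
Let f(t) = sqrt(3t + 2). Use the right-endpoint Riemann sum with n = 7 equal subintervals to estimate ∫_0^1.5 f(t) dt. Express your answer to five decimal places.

Δt = (1.5 − 0)/7 = 3/14.
Right endpoints: 3/14, 3/7, 9/14, 6/7, 15/14, 9/7, 1.5.
f(3/14) ≈ 1.62569, f(3/7) ≈ 1.81265, f(9/14) ≈ 1.98206, f(6/7) ≈ 2.13809, f(15/14) ≈ 2.28348, f(9/7) ≈ 2.42015, f(1.5) ≈ 2.54951.
Sum = Δt · [f(3/14) + f(3/7) + f(9/14) + ...].
Sum ≈ 3.17392.

3.17392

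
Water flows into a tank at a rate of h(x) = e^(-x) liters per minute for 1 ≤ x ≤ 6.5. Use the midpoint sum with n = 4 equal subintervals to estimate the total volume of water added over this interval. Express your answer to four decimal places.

Δx = (6.5 − 1)/4 = 1.375.
Midpoints: 1.6875, 3.0625, 4.4375, 5.8125.
h(1.6875) ≈ 0.1850, h(3.0625) ≈ 0.0468, h(4.4375) ≈ 0.0118, h(5.8125) ≈ 0.0030.
Sum = Δx · [h(1.6875) + h(3.0625) + h(4.4375) + h(5.8125)].
Sum ≈ 0.3390.

0.3390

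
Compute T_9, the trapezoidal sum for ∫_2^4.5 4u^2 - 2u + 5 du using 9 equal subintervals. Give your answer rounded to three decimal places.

107.212

Δu = (4.5 − 2)/9 = 5/18.
f(2) = 17, f(41/18) = 1717/81, f(23/9) = 2107/81, f(17/6) = 283/9, f(28/9) = 3037/81, f(61/18) = 3577/81, f(11/3) = 463/9, f(71/18) = 4807/81, f(38/9) = 5497/81, f(4.5) = 77.
T_9 = (Δu/2)·[f(u_0) + 2f(u_1) + ... + 2f(u_{8}) + f(u_9)].
Sum ≈ 107.212.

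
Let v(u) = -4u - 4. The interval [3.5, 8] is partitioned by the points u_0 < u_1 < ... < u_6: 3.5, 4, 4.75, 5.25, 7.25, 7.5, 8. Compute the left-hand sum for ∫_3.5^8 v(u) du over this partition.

Subinterval widths: 0.5, 0.75, 0.5, 2, 0.25, 0.5.
Left endpoints: 3.5, 4, 4.75, 5.25, 7.25, 7.5.
v(3.5) = -18, v(4) = -20, v(4.75) = -23, v(5.25) = -25, v(7.25) = -33, v(7.5) = -34.
Sum = Σ Δu_i · v(u_i).
Sum = -110.75.

-110.75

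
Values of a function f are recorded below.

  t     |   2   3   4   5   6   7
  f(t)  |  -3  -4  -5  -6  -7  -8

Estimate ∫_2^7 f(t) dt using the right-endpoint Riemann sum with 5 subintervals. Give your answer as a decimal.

Δt = 1.
Sum = 1·[(-4) + (-5) + (-6) + (-7) + (-8)] = -30.

-30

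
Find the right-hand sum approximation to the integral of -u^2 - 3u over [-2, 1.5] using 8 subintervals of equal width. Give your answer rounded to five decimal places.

Δu = (1.5 − (-2))/8 = 0.4375.
Right endpoints: -1.5625, -1.125, -0.6875, -0.25, 0.1875, 0.625, 1.0625, 1.5.
f(-1.5625) = 2.24609375, f(-1.125) = 2.109375, f(-0.6875) = 1.58984375, f(-0.25) = 0.6875, f(0.1875) = -0.59765625, f(0.625) = -2.265625, f(1.0625) = -4.31640625, f(1.5) = -6.75.
Sum = Δu · [f(-1.5625) + f(-1.125) + f(-0.6875) + ...].
Sum ≈ -3.19238.

-3.19238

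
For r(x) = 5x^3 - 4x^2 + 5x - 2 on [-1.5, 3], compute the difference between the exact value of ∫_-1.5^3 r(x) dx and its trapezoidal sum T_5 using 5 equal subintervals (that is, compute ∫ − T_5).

-4.404375

Exact integral: ∫_-1.5^3 r(x) dx = 62.296875.
T_5 = 66.70125.
Error = 62.296875 − 66.70125 = -4.404375.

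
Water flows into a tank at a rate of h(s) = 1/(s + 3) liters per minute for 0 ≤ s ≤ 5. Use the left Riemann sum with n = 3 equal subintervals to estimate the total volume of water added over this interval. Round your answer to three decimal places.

1.176

Δs = (5 − 0)/3 = 5/3.
Left endpoints: 0, 5/3, 10/3.
h(0) = 1/3, h(5/3) = 3/14, h(10/3) = 3/19.
Sum = Δs · [h(0) + h(5/3) + h(10/3)].
Sum ≈ 1.176.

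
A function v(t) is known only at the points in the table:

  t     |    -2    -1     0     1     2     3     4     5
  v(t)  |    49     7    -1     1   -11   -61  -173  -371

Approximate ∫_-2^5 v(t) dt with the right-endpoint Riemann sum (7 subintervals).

Δt = 1.
Sum = 1·[7 + (-1) + 1 + (-11) + (-61) + (-173) + (-371)] = -609.

-609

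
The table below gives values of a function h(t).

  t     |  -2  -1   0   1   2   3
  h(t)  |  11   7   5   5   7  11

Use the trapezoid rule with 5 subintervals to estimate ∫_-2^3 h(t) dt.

35

Δt = 1.
T_5 = (1/2)·[11 + 2·7 + 2·5 + 2·5 + 2·7 + 11] = 35.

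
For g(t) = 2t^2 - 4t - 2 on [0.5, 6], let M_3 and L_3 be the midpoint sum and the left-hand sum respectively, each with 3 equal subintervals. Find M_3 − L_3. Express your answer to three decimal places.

M_3 ≈ 58.33565.
L_3 ≈ 22.20370.
M_3 − L_3 ≈ 36.132.

36.132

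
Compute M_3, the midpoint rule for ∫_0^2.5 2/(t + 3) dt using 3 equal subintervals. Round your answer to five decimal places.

1.20783

Δt = (2.5 − 0)/3 = 5/6.
Midpoints: 5/12, 1.25, 25/12.
f(5/12) = 24/41, f(1.25) = 8/17, f(25/12) = 24/61.
Sum = Δt · [f(5/12) + f(1.25) + f(25/12)].
Sum ≈ 1.20783.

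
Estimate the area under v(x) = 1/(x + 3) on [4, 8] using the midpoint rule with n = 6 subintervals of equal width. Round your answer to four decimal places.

Δx = (8 − 4)/6 = 2/3.
Midpoints: 13/3, 5, 17/3, 19/3, 7, 23/3.
v(13/3) = 3/22, v(5) = 0.125, v(17/3) = 3/26, v(19/3) = 3/28, v(7) = 0.1, v(23/3) = 0.09375.
Sum = Δx · [v(13/3) + v(5) + v(17/3) + ...].
Sum ≈ 0.4518.

0.4518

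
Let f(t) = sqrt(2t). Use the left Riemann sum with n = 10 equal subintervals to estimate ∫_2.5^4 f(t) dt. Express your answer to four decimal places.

3.7711

Δt = (4 − 2.5)/10 = 0.15.
Left endpoints: 2.5, 2.65, 2.8, 2.95, 3.1, 3.25, 3.4, 3.55, 3.7, 3.85.
f(2.5) ≈ 2.2361, f(2.65) ≈ 2.3022, f(2.8) ≈ 2.3664, f(2.95) ≈ 2.4290, f(3.1) ≈ 2.4900, f(3.25) ≈ 2.5495, f(3.4) ≈ 2.6077, f(3.55) ≈ 2.6646, f(3.7) ≈ 2.7203, f(3.85) ≈ 2.7749.
Sum = Δt · [f(2.5) + f(2.65) + f(2.8) + ...].
Sum ≈ 3.7711.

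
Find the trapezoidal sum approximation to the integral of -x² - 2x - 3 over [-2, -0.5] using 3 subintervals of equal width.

-3.4375

Δx = (-0.5 − (-2))/3 = 0.5.
f(-2) = -3, f(-1.5) = -2.25, f(-1) = -2, f(-0.5) = -2.25.
T_3 = (Δx/2)·[f(x_0) + 2f(x_1) + 2f(x_2) + f(x_3)].
Sum = -3.4375.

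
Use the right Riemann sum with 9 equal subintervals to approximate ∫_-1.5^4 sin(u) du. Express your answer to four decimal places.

0.7752

Δu = (4 − (-1.5))/9 = 11/18.
Right endpoints: -8/9, -5/18, 1/3, 17/18, 14/9, 13/6, 25/9, 61/18, 4.
f(-8/9) ≈ -0.7764, f(-5/18) ≈ -0.2742, f(1/3) ≈ 0.3272, f(17/18) ≈ 0.8102, f(14/9) ≈ 0.9999, f(13/6) ≈ 0.8277, f(25/9) ≈ 0.3558, f(61/18) ≈ -0.2448, f(4) ≈ -0.7568.
Sum = Δu · [f(-8/9) + f(-5/18) + f(1/3) + ...].
Sum ≈ 0.7752.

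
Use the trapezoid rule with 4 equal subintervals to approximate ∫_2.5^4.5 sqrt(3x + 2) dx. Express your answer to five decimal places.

7.05171

Δx = (4.5 − 2.5)/4 = 0.5.
f(2.5) ≈ 3.08221, f(3) ≈ 3.31662, f(3.5) ≈ 3.53553, f(4) ≈ 3.74166, f(4.5) ≈ 3.93700.
T_4 = (Δx/2)·[f(x_0) + 2f(x_1) + 2f(x_2) + 2f(x_3) + f(x_4)].
Sum ≈ 7.05171.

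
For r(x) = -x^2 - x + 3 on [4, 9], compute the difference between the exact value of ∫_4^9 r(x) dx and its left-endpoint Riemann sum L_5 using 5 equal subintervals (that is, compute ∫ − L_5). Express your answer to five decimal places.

Exact integral: ∫_4^9 r(x) dx ≈ -239.1666667.
L_5 = -205.
Error ≈ -239.1666667 − (-205) ≈ -34.16667.

-34.16667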